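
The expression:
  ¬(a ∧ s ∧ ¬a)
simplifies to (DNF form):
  True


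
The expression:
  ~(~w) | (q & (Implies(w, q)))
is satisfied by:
  {q: True, w: True}
  {q: True, w: False}
  {w: True, q: False}


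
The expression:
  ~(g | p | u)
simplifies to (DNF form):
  ~g & ~p & ~u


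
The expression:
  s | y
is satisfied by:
  {y: True, s: True}
  {y: True, s: False}
  {s: True, y: False}


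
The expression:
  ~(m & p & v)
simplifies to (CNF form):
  ~m | ~p | ~v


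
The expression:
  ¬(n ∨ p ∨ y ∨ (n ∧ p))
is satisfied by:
  {n: False, y: False, p: False}


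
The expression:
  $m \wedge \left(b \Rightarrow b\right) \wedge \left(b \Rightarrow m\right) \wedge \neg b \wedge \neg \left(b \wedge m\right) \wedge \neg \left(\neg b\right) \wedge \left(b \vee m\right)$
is never true.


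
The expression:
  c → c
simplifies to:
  True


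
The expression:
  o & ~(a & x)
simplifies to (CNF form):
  o & (~a | ~x)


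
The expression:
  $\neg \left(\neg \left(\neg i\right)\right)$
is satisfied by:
  {i: False}


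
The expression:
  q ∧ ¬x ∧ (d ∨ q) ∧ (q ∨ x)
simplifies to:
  q ∧ ¬x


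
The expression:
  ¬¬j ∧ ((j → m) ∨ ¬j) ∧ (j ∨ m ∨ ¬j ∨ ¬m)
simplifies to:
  j ∧ m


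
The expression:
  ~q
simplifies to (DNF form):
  ~q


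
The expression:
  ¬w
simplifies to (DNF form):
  ¬w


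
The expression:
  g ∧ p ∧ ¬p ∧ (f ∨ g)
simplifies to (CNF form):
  False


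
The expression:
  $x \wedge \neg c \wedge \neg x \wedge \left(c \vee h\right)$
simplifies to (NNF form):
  $\text{False}$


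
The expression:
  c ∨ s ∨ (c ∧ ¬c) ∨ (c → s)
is always true.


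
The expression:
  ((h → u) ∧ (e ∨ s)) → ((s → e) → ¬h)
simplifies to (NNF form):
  ¬e ∨ ¬h ∨ ¬u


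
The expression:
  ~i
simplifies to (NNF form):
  ~i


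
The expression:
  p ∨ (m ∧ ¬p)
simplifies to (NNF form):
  m ∨ p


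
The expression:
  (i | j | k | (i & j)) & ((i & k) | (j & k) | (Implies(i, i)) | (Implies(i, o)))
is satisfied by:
  {i: True, k: True, j: True}
  {i: True, k: True, j: False}
  {i: True, j: True, k: False}
  {i: True, j: False, k: False}
  {k: True, j: True, i: False}
  {k: True, j: False, i: False}
  {j: True, k: False, i: False}


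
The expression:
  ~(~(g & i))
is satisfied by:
  {i: True, g: True}


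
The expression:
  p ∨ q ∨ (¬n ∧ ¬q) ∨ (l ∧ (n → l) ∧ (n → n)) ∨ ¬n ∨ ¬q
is always true.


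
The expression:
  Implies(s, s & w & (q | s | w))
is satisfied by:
  {w: True, s: False}
  {s: False, w: False}
  {s: True, w: True}


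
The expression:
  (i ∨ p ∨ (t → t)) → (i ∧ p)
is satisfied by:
  {i: True, p: True}


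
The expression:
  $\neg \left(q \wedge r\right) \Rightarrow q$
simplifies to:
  $q$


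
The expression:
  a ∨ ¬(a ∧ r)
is always true.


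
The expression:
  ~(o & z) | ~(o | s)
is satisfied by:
  {o: False, z: False}
  {z: True, o: False}
  {o: True, z: False}


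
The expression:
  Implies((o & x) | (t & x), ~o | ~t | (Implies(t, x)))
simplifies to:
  True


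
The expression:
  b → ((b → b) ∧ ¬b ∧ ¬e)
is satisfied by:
  {b: False}


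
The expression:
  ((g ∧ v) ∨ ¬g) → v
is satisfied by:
  {v: True, g: True}
  {v: True, g: False}
  {g: True, v: False}


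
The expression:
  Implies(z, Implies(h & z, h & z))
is always true.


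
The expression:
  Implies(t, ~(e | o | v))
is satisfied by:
  {v: False, o: False, t: False, e: False}
  {e: True, v: False, o: False, t: False}
  {o: True, e: False, v: False, t: False}
  {e: True, o: True, v: False, t: False}
  {v: True, e: False, o: False, t: False}
  {e: True, v: True, o: False, t: False}
  {o: True, v: True, e: False, t: False}
  {e: True, o: True, v: True, t: False}
  {t: True, e: False, v: False, o: False}


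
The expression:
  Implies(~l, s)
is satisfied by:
  {l: True, s: True}
  {l: True, s: False}
  {s: True, l: False}


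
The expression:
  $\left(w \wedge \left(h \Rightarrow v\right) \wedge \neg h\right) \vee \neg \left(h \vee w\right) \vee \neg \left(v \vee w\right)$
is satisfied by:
  {w: False, h: False, v: False}
  {v: True, w: False, h: False}
  {w: True, v: False, h: False}
  {v: True, w: True, h: False}
  {h: True, v: False, w: False}


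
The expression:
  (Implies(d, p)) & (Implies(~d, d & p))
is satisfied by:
  {p: True, d: True}


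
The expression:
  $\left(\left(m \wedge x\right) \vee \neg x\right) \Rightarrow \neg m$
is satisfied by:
  {m: False}


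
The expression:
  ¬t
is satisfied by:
  {t: False}


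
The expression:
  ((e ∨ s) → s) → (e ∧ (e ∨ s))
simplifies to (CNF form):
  e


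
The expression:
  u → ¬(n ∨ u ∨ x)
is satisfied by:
  {u: False}


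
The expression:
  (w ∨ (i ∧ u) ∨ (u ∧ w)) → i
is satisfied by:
  {i: True, w: False}
  {w: False, i: False}
  {w: True, i: True}


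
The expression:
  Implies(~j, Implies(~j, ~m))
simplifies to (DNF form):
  j | ~m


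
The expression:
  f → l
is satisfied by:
  {l: True, f: False}
  {f: False, l: False}
  {f: True, l: True}


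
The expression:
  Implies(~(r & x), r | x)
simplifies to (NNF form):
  r | x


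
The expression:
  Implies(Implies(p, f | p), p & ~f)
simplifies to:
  p & ~f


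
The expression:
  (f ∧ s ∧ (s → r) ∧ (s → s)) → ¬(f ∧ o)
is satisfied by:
  {s: False, o: False, r: False, f: False}
  {f: True, s: False, o: False, r: False}
  {r: True, s: False, o: False, f: False}
  {f: True, r: True, s: False, o: False}
  {o: True, f: False, s: False, r: False}
  {f: True, o: True, s: False, r: False}
  {r: True, o: True, f: False, s: False}
  {f: True, r: True, o: True, s: False}
  {s: True, r: False, o: False, f: False}
  {f: True, s: True, r: False, o: False}
  {r: True, s: True, f: False, o: False}
  {f: True, r: True, s: True, o: False}
  {o: True, s: True, r: False, f: False}
  {f: True, o: True, s: True, r: False}
  {r: True, o: True, s: True, f: False}


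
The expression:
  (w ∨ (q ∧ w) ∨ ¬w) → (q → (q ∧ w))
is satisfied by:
  {w: True, q: False}
  {q: False, w: False}
  {q: True, w: True}


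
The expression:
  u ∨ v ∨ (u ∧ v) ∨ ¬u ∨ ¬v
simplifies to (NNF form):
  True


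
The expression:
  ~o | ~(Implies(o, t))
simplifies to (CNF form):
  ~o | ~t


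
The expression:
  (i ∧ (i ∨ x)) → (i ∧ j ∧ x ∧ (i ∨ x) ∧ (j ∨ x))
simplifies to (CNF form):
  (j ∨ ¬i) ∧ (x ∨ ¬i)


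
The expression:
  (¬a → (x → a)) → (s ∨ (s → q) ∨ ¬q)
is always true.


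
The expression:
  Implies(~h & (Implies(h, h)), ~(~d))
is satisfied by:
  {d: True, h: True}
  {d: True, h: False}
  {h: True, d: False}


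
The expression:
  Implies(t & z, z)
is always true.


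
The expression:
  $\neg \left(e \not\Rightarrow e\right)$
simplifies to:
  $\text{True}$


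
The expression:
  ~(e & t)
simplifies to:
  ~e | ~t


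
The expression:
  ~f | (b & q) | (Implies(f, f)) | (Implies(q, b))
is always true.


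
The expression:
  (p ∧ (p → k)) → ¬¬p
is always true.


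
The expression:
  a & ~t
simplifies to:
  a & ~t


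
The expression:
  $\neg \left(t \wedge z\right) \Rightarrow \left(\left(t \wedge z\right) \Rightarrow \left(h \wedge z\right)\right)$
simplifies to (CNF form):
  $\text{True}$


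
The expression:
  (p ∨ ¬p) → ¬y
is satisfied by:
  {y: False}


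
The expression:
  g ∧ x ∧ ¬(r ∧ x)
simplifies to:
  g ∧ x ∧ ¬r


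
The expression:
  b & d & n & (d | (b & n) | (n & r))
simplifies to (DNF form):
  b & d & n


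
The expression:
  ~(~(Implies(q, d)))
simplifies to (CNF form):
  d | ~q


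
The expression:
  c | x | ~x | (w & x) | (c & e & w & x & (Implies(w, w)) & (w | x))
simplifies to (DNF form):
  True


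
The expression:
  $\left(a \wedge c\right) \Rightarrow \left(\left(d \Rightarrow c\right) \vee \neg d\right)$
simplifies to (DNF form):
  $\text{True}$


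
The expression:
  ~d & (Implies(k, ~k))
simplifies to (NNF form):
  ~d & ~k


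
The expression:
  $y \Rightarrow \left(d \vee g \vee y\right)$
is always true.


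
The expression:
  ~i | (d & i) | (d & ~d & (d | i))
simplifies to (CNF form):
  d | ~i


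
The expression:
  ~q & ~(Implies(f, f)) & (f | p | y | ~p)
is never true.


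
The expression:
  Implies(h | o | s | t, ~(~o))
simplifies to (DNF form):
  o | (~h & ~s & ~t)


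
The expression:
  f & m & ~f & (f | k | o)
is never true.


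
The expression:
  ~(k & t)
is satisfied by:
  {k: False, t: False}
  {t: True, k: False}
  {k: True, t: False}


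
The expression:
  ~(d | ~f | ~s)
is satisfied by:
  {s: True, f: True, d: False}


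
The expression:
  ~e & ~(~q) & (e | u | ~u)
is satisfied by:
  {q: True, e: False}


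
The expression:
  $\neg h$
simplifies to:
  $\neg h$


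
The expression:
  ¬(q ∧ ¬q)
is always true.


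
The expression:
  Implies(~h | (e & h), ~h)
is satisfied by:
  {h: False, e: False}
  {e: True, h: False}
  {h: True, e: False}


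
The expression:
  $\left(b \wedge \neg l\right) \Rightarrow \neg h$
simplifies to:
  $l \vee \neg b \vee \neg h$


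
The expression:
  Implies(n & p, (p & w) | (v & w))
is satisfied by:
  {w: True, p: False, n: False}
  {p: False, n: False, w: False}
  {n: True, w: True, p: False}
  {n: True, p: False, w: False}
  {w: True, p: True, n: False}
  {p: True, w: False, n: False}
  {n: True, p: True, w: True}


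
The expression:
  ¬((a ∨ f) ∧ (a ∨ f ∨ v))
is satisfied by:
  {f: False, a: False}


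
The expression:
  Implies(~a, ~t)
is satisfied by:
  {a: True, t: False}
  {t: False, a: False}
  {t: True, a: True}


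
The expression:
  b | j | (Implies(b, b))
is always true.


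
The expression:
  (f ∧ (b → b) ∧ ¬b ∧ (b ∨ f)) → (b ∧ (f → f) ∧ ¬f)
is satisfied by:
  {b: True, f: False}
  {f: False, b: False}
  {f: True, b: True}


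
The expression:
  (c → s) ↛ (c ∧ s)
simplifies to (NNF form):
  ¬c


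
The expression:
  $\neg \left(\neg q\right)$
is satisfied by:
  {q: True}


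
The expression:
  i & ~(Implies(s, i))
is never true.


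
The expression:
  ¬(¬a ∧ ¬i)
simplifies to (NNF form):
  a ∨ i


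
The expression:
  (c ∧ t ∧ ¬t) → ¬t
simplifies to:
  True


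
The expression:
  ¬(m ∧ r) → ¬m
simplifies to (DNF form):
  r ∨ ¬m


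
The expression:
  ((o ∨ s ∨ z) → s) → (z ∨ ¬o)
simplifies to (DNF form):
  z ∨ ¬o ∨ ¬s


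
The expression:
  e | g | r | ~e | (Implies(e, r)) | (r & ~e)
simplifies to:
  True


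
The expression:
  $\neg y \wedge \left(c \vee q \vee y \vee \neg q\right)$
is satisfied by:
  {y: False}


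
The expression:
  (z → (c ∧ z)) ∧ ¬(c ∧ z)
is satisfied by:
  {z: False}


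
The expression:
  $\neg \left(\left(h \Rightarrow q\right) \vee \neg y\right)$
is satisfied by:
  {h: True, y: True, q: False}


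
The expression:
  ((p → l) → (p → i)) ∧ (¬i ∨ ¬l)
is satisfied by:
  {p: False, l: False, i: False}
  {i: True, p: False, l: False}
  {p: True, i: False, l: False}
  {i: True, p: True, l: False}
  {l: True, i: False, p: False}


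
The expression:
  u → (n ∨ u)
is always true.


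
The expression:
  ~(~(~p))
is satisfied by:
  {p: False}


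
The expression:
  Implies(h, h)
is always true.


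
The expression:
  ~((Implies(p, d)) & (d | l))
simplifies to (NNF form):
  ~d & (p | ~l)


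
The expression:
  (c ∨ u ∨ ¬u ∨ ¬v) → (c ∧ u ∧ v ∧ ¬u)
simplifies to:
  False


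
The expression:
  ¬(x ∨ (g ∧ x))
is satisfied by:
  {x: False}


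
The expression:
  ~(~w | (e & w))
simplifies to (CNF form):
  w & ~e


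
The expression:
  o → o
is always true.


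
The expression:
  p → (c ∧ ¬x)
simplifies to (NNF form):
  (c ∧ ¬x) ∨ ¬p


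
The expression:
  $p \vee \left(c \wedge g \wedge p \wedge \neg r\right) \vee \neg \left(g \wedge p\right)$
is always true.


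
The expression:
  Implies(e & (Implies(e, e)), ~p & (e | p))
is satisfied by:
  {p: False, e: False}
  {e: True, p: False}
  {p: True, e: False}


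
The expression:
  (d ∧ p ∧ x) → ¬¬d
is always true.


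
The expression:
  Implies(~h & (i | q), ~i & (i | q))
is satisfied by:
  {h: True, i: False}
  {i: False, h: False}
  {i: True, h: True}


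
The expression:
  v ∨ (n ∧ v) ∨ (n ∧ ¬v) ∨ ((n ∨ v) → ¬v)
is always true.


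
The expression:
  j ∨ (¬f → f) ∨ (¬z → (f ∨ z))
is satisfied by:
  {z: True, f: True, j: True}
  {z: True, f: True, j: False}
  {z: True, j: True, f: False}
  {z: True, j: False, f: False}
  {f: True, j: True, z: False}
  {f: True, j: False, z: False}
  {j: True, f: False, z: False}


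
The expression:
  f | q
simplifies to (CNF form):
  f | q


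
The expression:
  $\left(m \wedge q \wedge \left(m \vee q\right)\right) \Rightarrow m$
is always true.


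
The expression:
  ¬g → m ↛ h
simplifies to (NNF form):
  g ∨ (m ∧ ¬h)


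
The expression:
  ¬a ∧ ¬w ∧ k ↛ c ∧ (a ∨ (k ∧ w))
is never true.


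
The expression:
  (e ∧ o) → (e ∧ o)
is always true.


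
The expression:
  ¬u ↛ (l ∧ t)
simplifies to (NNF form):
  ¬u ∧ (¬l ∨ ¬t)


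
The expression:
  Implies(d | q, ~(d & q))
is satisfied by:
  {q: False, d: False}
  {d: True, q: False}
  {q: True, d: False}


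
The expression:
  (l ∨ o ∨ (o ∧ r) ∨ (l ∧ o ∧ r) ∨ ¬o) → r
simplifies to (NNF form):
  r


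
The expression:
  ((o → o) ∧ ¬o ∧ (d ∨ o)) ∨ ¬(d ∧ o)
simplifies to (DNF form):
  ¬d ∨ ¬o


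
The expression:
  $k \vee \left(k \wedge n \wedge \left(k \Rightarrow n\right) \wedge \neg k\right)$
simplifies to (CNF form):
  $k$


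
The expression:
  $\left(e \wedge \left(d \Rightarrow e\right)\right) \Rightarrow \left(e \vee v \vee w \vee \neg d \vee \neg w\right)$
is always true.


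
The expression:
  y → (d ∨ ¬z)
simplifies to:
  d ∨ ¬y ∨ ¬z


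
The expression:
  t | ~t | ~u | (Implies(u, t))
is always true.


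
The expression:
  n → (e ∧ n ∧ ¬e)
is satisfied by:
  {n: False}


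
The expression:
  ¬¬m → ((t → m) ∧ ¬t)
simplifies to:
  ¬m ∨ ¬t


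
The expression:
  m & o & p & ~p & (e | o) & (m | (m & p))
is never true.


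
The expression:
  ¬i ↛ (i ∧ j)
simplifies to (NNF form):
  ¬i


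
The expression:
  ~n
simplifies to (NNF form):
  ~n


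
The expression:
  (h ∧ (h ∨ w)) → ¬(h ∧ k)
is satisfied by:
  {h: False, k: False}
  {k: True, h: False}
  {h: True, k: False}


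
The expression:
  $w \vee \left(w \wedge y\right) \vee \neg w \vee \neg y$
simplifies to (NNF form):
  $\text{True}$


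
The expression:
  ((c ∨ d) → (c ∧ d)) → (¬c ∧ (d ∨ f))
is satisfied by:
  {f: True, c: False, d: False}
  {d: True, f: True, c: False}
  {d: True, f: False, c: False}
  {c: True, f: True, d: False}
  {c: True, f: False, d: False}


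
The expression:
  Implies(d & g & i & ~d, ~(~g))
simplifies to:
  True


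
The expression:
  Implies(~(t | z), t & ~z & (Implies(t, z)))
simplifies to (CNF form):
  t | z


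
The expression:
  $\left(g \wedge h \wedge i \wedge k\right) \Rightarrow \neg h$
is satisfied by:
  {h: False, k: False, i: False, g: False}
  {g: True, h: False, k: False, i: False}
  {i: True, h: False, k: False, g: False}
  {g: True, i: True, h: False, k: False}
  {k: True, g: False, h: False, i: False}
  {g: True, k: True, h: False, i: False}
  {i: True, k: True, g: False, h: False}
  {g: True, i: True, k: True, h: False}
  {h: True, i: False, k: False, g: False}
  {g: True, h: True, i: False, k: False}
  {i: True, h: True, g: False, k: False}
  {g: True, i: True, h: True, k: False}
  {k: True, h: True, i: False, g: False}
  {g: True, k: True, h: True, i: False}
  {i: True, k: True, h: True, g: False}


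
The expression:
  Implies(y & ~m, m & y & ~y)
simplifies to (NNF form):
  m | ~y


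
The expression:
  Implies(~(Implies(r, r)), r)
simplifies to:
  True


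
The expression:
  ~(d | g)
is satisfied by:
  {g: False, d: False}


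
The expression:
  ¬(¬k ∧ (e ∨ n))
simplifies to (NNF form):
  k ∨ (¬e ∧ ¬n)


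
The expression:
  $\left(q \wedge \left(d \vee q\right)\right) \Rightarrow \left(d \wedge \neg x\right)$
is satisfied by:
  {d: True, q: False, x: False}
  {d: False, q: False, x: False}
  {x: True, d: True, q: False}
  {x: True, d: False, q: False}
  {q: True, d: True, x: False}


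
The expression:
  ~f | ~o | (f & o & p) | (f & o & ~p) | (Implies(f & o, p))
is always true.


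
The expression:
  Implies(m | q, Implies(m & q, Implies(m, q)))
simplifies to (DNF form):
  True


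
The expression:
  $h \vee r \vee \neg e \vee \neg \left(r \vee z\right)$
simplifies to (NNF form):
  $h \vee r \vee \neg e \vee \neg z$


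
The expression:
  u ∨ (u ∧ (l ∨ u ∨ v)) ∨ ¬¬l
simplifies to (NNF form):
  l ∨ u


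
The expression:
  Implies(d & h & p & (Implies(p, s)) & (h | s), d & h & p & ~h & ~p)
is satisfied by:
  {s: False, p: False, d: False, h: False}
  {h: True, s: False, p: False, d: False}
  {d: True, s: False, p: False, h: False}
  {h: True, d: True, s: False, p: False}
  {p: True, h: False, s: False, d: False}
  {h: True, p: True, s: False, d: False}
  {d: True, p: True, h: False, s: False}
  {h: True, d: True, p: True, s: False}
  {s: True, d: False, p: False, h: False}
  {h: True, s: True, d: False, p: False}
  {d: True, s: True, h: False, p: False}
  {h: True, d: True, s: True, p: False}
  {p: True, s: True, d: False, h: False}
  {h: True, p: True, s: True, d: False}
  {d: True, p: True, s: True, h: False}


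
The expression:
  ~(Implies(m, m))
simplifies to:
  False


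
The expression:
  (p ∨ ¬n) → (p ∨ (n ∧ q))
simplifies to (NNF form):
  n ∨ p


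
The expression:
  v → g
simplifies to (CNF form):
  g ∨ ¬v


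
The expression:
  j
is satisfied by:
  {j: True}


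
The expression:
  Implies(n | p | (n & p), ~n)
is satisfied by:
  {n: False}


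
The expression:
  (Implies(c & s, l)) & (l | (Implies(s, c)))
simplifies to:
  l | ~s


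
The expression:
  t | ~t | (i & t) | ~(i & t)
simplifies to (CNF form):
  True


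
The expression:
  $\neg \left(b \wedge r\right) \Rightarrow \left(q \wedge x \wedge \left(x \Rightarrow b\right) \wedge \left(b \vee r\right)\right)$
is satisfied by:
  {r: True, x: True, b: True, q: True}
  {r: True, x: True, b: True, q: False}
  {r: True, b: True, q: True, x: False}
  {r: True, b: True, q: False, x: False}
  {x: True, b: True, q: True, r: False}


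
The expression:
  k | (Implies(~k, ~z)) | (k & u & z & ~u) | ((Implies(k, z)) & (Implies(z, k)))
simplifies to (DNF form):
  k | ~z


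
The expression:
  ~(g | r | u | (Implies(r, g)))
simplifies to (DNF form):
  False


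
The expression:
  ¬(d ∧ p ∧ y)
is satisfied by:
  {p: False, d: False, y: False}
  {y: True, p: False, d: False}
  {d: True, p: False, y: False}
  {y: True, d: True, p: False}
  {p: True, y: False, d: False}
  {y: True, p: True, d: False}
  {d: True, p: True, y: False}


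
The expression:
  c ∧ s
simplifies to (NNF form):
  c ∧ s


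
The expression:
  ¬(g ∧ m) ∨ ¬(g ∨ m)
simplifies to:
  ¬g ∨ ¬m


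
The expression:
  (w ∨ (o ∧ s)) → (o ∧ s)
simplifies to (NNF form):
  (o ∧ s) ∨ ¬w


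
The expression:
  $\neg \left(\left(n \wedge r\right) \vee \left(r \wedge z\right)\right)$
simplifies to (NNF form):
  $\left(\neg n \wedge \neg z\right) \vee \neg r$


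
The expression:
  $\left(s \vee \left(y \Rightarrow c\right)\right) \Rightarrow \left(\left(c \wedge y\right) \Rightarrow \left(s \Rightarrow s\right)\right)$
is always true.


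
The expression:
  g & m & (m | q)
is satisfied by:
  {m: True, g: True}


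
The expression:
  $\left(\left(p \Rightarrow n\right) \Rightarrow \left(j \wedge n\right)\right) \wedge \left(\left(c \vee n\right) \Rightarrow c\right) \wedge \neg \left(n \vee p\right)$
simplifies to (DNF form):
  $\text{False}$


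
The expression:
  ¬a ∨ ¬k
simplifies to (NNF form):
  ¬a ∨ ¬k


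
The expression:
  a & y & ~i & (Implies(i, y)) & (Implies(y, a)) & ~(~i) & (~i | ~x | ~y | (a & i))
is never true.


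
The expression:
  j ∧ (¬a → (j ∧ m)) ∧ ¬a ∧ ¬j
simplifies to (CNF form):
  False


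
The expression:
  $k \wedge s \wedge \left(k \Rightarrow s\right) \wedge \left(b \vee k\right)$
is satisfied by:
  {s: True, k: True}


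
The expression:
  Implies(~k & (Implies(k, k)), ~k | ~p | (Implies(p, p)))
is always true.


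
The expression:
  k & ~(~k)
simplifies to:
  k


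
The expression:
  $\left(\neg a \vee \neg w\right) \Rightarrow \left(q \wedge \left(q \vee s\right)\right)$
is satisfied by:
  {q: True, w: True, a: True}
  {q: True, w: True, a: False}
  {q: True, a: True, w: False}
  {q: True, a: False, w: False}
  {w: True, a: True, q: False}


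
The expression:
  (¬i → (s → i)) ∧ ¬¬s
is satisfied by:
  {i: True, s: True}


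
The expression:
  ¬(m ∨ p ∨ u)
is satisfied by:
  {u: False, p: False, m: False}


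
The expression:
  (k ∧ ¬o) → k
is always true.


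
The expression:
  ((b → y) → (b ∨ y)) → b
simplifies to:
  b ∨ ¬y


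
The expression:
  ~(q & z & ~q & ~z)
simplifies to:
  True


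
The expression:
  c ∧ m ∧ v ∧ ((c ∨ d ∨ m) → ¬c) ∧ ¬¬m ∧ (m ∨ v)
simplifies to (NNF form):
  False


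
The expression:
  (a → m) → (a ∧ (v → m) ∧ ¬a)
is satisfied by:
  {a: True, m: False}


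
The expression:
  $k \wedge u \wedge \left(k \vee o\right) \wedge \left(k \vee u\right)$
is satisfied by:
  {u: True, k: True}


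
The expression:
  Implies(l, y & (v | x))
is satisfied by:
  {y: True, v: True, x: True, l: False}
  {y: True, v: True, x: False, l: False}
  {y: True, x: True, l: False, v: False}
  {y: True, x: False, l: False, v: False}
  {v: True, x: True, l: False, y: False}
  {v: True, x: False, l: False, y: False}
  {x: True, v: False, l: False, y: False}
  {x: False, v: False, l: False, y: False}
  {y: True, v: True, l: True, x: True}
  {y: True, v: True, l: True, x: False}
  {y: True, l: True, x: True, v: False}


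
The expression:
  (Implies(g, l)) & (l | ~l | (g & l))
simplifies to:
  l | ~g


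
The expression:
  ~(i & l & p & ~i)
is always true.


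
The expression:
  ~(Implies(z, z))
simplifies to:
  False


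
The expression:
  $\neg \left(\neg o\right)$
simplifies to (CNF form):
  $o$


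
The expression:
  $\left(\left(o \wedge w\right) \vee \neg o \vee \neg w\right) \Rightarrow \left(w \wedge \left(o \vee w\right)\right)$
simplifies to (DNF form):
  $w$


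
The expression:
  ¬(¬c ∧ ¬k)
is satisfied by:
  {k: True, c: True}
  {k: True, c: False}
  {c: True, k: False}


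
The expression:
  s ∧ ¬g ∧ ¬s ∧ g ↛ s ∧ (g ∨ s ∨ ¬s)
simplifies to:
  False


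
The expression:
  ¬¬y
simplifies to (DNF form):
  y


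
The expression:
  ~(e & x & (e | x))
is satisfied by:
  {e: False, x: False}
  {x: True, e: False}
  {e: True, x: False}


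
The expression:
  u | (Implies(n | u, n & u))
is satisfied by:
  {u: True, n: False}
  {n: False, u: False}
  {n: True, u: True}


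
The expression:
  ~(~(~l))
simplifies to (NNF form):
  ~l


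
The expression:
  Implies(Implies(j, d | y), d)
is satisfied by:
  {d: True, j: True, y: False}
  {d: True, y: False, j: False}
  {d: True, j: True, y: True}
  {d: True, y: True, j: False}
  {j: True, y: False, d: False}


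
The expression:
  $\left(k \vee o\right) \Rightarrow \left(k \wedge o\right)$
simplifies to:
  $\left(k \wedge o\right) \vee \left(\neg k \wedge \neg o\right)$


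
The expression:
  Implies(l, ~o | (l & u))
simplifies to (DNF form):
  u | ~l | ~o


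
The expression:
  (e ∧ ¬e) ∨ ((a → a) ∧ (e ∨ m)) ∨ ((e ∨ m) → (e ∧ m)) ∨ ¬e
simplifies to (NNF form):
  True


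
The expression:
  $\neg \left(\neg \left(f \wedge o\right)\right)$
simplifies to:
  $f \wedge o$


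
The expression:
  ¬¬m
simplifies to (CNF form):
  m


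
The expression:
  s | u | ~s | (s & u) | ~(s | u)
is always true.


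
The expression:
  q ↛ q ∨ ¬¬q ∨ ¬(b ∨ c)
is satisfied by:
  {q: True, c: False, b: False}
  {b: True, q: True, c: False}
  {q: True, c: True, b: False}
  {b: True, q: True, c: True}
  {b: False, c: False, q: False}


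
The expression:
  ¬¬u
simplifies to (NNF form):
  u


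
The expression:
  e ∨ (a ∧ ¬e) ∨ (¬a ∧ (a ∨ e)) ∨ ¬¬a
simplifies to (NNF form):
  a ∨ e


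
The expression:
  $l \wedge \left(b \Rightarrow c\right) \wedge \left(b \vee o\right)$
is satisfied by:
  {o: True, c: True, l: True, b: False}
  {o: True, l: True, c: False, b: False}
  {b: True, o: True, c: True, l: True}
  {b: True, c: True, l: True, o: False}


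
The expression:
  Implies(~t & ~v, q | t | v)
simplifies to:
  q | t | v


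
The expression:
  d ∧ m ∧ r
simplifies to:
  d ∧ m ∧ r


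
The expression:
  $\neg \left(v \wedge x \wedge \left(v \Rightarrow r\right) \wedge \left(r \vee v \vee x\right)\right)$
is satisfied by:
  {v: False, x: False, r: False}
  {r: True, v: False, x: False}
  {x: True, v: False, r: False}
  {r: True, x: True, v: False}
  {v: True, r: False, x: False}
  {r: True, v: True, x: False}
  {x: True, v: True, r: False}


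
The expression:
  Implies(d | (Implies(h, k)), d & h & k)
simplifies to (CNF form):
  h & (d | ~k) & (k | ~d)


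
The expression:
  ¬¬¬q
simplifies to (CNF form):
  ¬q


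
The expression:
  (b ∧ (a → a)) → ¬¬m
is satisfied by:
  {m: True, b: False}
  {b: False, m: False}
  {b: True, m: True}


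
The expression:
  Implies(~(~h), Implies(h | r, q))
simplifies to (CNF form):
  q | ~h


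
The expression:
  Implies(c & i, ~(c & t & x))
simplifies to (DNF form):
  ~c | ~i | ~t | ~x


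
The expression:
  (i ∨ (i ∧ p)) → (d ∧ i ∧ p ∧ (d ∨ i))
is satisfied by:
  {p: True, d: True, i: False}
  {p: True, d: False, i: False}
  {d: True, p: False, i: False}
  {p: False, d: False, i: False}
  {i: True, p: True, d: True}


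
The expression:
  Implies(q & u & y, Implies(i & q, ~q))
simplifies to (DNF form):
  ~i | ~q | ~u | ~y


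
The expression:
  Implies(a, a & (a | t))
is always true.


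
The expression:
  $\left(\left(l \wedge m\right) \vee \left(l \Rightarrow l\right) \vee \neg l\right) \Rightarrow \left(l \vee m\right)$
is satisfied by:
  {m: True, l: True}
  {m: True, l: False}
  {l: True, m: False}


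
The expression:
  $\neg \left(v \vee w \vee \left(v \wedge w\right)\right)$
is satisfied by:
  {v: False, w: False}


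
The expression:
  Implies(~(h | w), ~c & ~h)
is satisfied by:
  {h: True, w: True, c: False}
  {h: True, c: False, w: False}
  {w: True, c: False, h: False}
  {w: False, c: False, h: False}
  {h: True, w: True, c: True}
  {h: True, c: True, w: False}
  {w: True, c: True, h: False}


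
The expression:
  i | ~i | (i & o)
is always true.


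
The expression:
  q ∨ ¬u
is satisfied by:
  {q: True, u: False}
  {u: False, q: False}
  {u: True, q: True}


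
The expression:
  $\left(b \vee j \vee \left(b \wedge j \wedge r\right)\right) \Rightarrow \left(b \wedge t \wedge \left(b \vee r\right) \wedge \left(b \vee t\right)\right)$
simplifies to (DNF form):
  $\left(b \wedge t\right) \vee \left(\neg b \wedge \neg j\right)$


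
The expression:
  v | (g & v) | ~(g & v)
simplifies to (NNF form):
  True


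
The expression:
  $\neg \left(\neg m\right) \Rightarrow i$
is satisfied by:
  {i: True, m: False}
  {m: False, i: False}
  {m: True, i: True}


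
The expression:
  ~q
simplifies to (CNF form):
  ~q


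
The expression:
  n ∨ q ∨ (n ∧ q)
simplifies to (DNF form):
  n ∨ q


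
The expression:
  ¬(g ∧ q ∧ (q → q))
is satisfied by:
  {g: False, q: False}
  {q: True, g: False}
  {g: True, q: False}


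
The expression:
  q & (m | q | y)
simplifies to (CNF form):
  q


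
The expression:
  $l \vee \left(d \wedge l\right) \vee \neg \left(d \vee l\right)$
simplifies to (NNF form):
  $l \vee \neg d$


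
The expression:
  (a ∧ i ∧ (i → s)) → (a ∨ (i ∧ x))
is always true.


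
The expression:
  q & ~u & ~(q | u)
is never true.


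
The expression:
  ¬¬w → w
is always true.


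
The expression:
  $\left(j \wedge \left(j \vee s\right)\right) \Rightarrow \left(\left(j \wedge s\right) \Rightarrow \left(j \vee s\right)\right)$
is always true.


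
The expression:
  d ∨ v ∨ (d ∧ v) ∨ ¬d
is always true.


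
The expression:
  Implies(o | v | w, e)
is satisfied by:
  {e: True, w: False, o: False, v: False}
  {e: True, v: True, w: False, o: False}
  {e: True, o: True, w: False, v: False}
  {e: True, v: True, o: True, w: False}
  {e: True, w: True, o: False, v: False}
  {e: True, v: True, w: True, o: False}
  {e: True, o: True, w: True, v: False}
  {e: True, v: True, o: True, w: True}
  {v: False, w: False, o: False, e: False}


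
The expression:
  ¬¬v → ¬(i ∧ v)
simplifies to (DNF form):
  ¬i ∨ ¬v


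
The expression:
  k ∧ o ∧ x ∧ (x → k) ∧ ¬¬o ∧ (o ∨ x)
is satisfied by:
  {x: True, o: True, k: True}


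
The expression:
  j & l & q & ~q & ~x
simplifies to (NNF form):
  False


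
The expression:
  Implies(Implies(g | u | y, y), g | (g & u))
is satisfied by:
  {u: True, g: True, y: False}
  {g: True, y: False, u: False}
  {u: True, g: True, y: True}
  {g: True, y: True, u: False}
  {u: True, y: False, g: False}


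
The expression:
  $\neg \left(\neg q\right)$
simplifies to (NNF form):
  $q$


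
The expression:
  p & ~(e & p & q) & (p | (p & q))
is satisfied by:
  {p: True, e: False, q: False}
  {p: True, q: True, e: False}
  {p: True, e: True, q: False}


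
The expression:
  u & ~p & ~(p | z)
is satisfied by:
  {u: True, p: False, z: False}


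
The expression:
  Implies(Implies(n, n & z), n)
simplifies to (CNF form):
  n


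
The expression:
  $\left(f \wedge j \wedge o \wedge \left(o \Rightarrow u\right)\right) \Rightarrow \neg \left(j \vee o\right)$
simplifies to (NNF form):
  $\neg f \vee \neg j \vee \neg o \vee \neg u$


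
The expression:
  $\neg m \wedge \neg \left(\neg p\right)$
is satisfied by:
  {p: True, m: False}


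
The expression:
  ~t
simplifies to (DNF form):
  ~t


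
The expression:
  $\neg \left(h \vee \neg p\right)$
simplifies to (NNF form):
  $p \wedge \neg h$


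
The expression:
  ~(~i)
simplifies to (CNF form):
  i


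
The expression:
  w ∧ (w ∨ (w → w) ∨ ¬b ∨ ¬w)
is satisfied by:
  {w: True}


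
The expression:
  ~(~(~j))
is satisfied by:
  {j: False}


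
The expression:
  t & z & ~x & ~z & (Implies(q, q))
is never true.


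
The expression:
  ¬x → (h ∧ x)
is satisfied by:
  {x: True}


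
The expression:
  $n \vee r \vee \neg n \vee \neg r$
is always true.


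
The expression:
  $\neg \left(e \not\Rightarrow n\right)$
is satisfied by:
  {n: True, e: False}
  {e: False, n: False}
  {e: True, n: True}


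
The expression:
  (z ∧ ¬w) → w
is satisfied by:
  {w: True, z: False}
  {z: False, w: False}
  {z: True, w: True}


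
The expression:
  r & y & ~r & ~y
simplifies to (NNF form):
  False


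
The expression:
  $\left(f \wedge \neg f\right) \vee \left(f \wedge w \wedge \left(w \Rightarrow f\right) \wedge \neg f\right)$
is never true.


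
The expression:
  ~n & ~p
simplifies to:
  ~n & ~p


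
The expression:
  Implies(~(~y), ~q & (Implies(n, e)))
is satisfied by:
  {e: True, q: False, y: False, n: False}
  {n: False, q: False, e: False, y: False}
  {n: True, e: True, q: False, y: False}
  {n: True, q: False, e: False, y: False}
  {e: True, q: True, n: False, y: False}
  {q: True, n: False, e: False, y: False}
  {n: True, q: True, e: True, y: False}
  {n: True, q: True, e: False, y: False}
  {y: True, e: True, n: False, q: False}
  {y: True, n: False, q: False, e: False}
  {y: True, e: True, n: True, q: False}


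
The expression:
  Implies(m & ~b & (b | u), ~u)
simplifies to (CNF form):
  b | ~m | ~u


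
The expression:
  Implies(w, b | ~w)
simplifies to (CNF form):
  b | ~w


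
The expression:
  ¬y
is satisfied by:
  {y: False}


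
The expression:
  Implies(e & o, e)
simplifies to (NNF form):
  True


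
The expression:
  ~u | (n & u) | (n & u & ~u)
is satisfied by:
  {n: True, u: False}
  {u: False, n: False}
  {u: True, n: True}


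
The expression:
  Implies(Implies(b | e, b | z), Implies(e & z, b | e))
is always true.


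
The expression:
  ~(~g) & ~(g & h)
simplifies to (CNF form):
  g & ~h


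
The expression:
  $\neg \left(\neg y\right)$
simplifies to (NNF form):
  $y$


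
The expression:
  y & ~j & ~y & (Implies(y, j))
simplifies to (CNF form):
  False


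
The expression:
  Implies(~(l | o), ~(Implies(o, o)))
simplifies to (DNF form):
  l | o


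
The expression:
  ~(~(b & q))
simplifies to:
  b & q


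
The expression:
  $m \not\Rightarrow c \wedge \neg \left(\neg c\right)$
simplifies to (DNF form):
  $\text{False}$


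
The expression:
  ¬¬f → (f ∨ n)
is always true.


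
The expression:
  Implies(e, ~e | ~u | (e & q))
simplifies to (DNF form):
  q | ~e | ~u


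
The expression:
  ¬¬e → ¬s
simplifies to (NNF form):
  ¬e ∨ ¬s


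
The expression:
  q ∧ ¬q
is never true.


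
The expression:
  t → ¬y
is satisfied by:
  {t: False, y: False}
  {y: True, t: False}
  {t: True, y: False}


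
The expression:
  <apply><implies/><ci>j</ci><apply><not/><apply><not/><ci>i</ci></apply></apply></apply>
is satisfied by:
  {i: True, j: False}
  {j: False, i: False}
  {j: True, i: True}


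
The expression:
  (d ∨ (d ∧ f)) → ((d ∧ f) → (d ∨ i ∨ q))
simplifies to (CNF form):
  True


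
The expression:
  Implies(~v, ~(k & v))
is always true.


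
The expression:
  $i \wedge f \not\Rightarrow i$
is never true.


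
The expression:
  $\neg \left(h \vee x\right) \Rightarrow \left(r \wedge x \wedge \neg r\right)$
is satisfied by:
  {x: True, h: True}
  {x: True, h: False}
  {h: True, x: False}


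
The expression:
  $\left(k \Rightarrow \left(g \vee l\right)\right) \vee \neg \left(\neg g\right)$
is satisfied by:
  {l: True, g: True, k: False}
  {l: True, g: False, k: False}
  {g: True, l: False, k: False}
  {l: False, g: False, k: False}
  {l: True, k: True, g: True}
  {l: True, k: True, g: False}
  {k: True, g: True, l: False}


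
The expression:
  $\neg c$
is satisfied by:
  {c: False}


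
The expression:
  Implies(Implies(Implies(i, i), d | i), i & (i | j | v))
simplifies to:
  i | ~d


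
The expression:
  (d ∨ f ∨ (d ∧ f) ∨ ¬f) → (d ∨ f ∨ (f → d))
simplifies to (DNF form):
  True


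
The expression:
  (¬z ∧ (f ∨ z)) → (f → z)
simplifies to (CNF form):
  z ∨ ¬f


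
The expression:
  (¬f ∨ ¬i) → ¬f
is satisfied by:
  {i: True, f: False}
  {f: False, i: False}
  {f: True, i: True}


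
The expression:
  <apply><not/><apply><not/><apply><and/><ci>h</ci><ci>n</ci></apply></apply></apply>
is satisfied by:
  {h: True, n: True}


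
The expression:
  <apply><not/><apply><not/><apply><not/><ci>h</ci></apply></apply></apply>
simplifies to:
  <apply><not/><ci>h</ci></apply>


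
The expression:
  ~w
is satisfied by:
  {w: False}


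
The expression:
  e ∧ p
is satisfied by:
  {p: True, e: True}


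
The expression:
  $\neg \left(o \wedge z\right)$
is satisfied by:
  {o: False, z: False}
  {z: True, o: False}
  {o: True, z: False}


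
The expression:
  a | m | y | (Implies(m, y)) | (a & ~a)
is always true.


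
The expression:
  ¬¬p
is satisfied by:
  {p: True}


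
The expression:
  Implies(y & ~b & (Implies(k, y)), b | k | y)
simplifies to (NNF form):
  True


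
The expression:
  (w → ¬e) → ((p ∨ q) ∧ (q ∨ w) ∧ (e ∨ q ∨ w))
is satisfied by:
  {q: True, e: True, p: True, w: True}
  {q: True, e: True, w: True, p: False}
  {q: True, p: True, w: True, e: False}
  {q: True, w: True, p: False, e: False}
  {q: True, p: True, e: True, w: False}
  {q: True, e: True, w: False, p: False}
  {q: True, p: True, w: False, e: False}
  {q: True, w: False, p: False, e: False}
  {e: True, w: True, p: True, q: False}
  {e: True, w: True, p: False, q: False}
  {w: True, p: True, e: False, q: False}


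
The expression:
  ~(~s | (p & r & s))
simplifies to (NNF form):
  s & (~p | ~r)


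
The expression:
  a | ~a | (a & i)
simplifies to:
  True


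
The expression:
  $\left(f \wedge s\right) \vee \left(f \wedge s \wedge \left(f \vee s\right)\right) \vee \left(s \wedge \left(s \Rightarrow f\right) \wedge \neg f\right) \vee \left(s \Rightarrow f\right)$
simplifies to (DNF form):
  $f \vee \neg s$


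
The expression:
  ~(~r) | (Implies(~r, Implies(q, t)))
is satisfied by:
  {r: True, t: True, q: False}
  {r: True, q: False, t: False}
  {t: True, q: False, r: False}
  {t: False, q: False, r: False}
  {r: True, t: True, q: True}
  {r: True, q: True, t: False}
  {t: True, q: True, r: False}


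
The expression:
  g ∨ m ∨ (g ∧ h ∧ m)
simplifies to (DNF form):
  g ∨ m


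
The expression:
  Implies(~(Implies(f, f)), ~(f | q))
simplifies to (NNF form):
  True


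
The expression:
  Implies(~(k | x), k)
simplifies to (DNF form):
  k | x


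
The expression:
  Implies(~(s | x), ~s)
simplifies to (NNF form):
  True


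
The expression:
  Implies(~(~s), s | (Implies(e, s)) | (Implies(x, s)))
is always true.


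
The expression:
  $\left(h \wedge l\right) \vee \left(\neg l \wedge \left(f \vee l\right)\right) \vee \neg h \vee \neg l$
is always true.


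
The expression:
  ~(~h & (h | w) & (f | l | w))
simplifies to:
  h | ~w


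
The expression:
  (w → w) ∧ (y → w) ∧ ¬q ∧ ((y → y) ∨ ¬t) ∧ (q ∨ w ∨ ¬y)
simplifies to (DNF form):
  (w ∧ ¬q) ∨ (¬q ∧ ¬y)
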